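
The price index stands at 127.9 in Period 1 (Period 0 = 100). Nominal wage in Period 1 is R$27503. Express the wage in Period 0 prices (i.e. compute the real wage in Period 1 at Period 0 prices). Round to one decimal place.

Real = Nominal ÷ (Index/100) = 27503 ÷ (127.9/100)
     = 27503 ÷ 1.279 = 21503.5184

21503.5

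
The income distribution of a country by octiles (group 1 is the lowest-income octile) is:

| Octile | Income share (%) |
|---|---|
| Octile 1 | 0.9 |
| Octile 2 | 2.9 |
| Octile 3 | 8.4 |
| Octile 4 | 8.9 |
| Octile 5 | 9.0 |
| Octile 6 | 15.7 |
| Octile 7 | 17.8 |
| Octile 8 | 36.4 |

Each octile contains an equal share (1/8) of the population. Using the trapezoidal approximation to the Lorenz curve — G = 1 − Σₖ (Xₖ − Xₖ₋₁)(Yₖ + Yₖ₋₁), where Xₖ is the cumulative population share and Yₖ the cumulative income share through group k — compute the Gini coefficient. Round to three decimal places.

Cumulative income shares Yₖ: 0.0090, 0.0380, 0.1220, 0.2110, 0.3010, 0.4580, 0.6360, 1.0000
Σ (Xₖ−Xₖ₋₁)(Yₖ+Yₖ₋₁) = (1/8)(0.0090+0.0000) + (1/8)(0.0380+0.0090) + (1/8)(0.1220+0.0380) + (1/8)(0.2110+0.1220) + (1/8)(0.3010+0.2110) + (1/8)(0.4580+0.3010) + (1/8)(0.6360+0.4580) + (1/8)(1.0000+0.6360)
  = 0.0011 + 0.0059 + 0.0200 + 0.0416 + 0.0640 + 0.0949 + 0.1368 + 0.2045 = 0.5688
G = 1 − 0.5688 = 0.4312

0.431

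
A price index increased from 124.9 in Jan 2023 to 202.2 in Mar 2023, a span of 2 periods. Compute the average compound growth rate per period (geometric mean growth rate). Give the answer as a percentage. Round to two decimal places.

27.24%

Growth factor = (202.2/124.9)^(1/2) = (1.618895)^(1/2) = 1.272358
Growth rate = 1.272358 − 1 = 0.272358 = 27.2358%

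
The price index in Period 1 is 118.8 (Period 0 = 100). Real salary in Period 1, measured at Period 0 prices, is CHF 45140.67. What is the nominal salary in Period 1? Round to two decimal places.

Nominal = Real × (Index/100) = 45140.67 × (118.8/100)
        = 45140.67 × 1.188 = 53627.1160

53627.12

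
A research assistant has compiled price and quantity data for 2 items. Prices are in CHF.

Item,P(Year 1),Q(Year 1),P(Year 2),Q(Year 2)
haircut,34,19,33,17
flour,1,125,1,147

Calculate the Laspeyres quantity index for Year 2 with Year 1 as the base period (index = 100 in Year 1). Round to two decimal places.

94.03

Laspeyres quantity index uses base-period prices as weights.
ΣP(Year 1)·Q(Year 2) = 34×17 + 1×147 = 578 + 147 = 725
ΣP(Year 1)·Q(Year 1) = 34×19 + 1×125 = 646 + 125 = 771
Index = 725 / 771 × 100 = 94.0337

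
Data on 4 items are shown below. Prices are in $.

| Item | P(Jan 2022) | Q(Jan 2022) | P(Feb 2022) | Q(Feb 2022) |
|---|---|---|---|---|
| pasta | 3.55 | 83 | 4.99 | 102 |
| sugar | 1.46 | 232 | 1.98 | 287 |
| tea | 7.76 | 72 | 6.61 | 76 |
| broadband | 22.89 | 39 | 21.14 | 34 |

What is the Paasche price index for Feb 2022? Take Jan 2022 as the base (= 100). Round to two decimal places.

Paasche price index uses current-period quantities as weights.
ΣP(Feb 2022)·Q(Feb 2022) = 4.99×102 + 1.98×287 + 6.61×76 + 21.14×34 = 508.98 + 568.26 + 502.36 + 718.76 = 2298.36
ΣP(Jan 2022)·Q(Feb 2022) = 3.55×102 + 1.46×287 + 7.76×76 + 22.89×34 = 362.1 + 419.02 + 589.76 + 778.26 = 2149.14
Index = 2298.36 / 2149.14 × 100 = 106.9432

106.94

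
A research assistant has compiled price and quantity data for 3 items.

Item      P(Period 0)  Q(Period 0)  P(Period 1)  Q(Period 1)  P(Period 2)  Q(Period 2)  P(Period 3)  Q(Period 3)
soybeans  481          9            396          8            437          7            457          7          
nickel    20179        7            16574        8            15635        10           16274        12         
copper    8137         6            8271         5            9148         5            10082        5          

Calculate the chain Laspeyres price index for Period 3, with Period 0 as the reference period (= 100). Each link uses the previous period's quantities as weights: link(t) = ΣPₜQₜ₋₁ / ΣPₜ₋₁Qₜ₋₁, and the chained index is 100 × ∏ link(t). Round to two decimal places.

Link Period 0→Period 1:
ΣP(Period 1)Q(Period 0) = 396×9 + 16574×7 + 8271×6 = 3564 + 116018 + 49626 = 169208
ΣP(Period 0)Q(Period 0) = 481×9 + 20179×7 + 8137×6 = 4329 + 141253 + 48822 = 194404
link = 169208/194404 = 0.870394
Link Period 1→Period 2:
ΣP(Period 2)Q(Period 1) = 437×8 + 15635×8 + 9148×5 = 3496 + 125080 + 45740 = 174316
ΣP(Period 1)Q(Period 1) = 396×8 + 16574×8 + 8271×5 = 3168 + 132592 + 41355 = 177115
link = 174316/177115 = 0.984197
Link Period 2→Period 3:
ΣP(Period 3)Q(Period 2) = 457×7 + 16274×10 + 10082×5 = 3199 + 162740 + 50410 = 216349
ΣP(Period 2)Q(Period 2) = 437×7 + 15635×10 + 9148×5 = 3059 + 156350 + 45740 = 205149
link = 216349/205149 = 1.054594
Chained index = 100 × 0.870394 × 0.984197 × 1.054594 = 90.3406

90.34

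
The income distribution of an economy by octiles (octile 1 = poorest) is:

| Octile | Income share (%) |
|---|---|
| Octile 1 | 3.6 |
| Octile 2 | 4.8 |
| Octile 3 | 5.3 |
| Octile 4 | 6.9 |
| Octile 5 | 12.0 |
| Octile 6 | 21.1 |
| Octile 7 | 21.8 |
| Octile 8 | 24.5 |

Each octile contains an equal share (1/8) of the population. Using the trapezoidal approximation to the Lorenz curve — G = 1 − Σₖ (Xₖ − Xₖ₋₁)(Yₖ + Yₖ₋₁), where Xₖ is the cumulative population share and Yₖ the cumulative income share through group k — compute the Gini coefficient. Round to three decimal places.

Cumulative income shares Yₖ: 0.0360, 0.0840, 0.1370, 0.2060, 0.3260, 0.5370, 0.7550, 1.0000
Σ (Xₖ−Xₖ₋₁)(Yₖ+Yₖ₋₁) = (1/8)(0.0360+0.0000) + (1/8)(0.0840+0.0360) + (1/8)(0.1370+0.0840) + (1/8)(0.2060+0.1370) + (1/8)(0.3260+0.2060) + (1/8)(0.5370+0.3260) + (1/8)(0.7550+0.5370) + (1/8)(1.0000+0.7550)
  = 0.0045 + 0.0150 + 0.0276 + 0.0429 + 0.0665 + 0.1079 + 0.1615 + 0.2194 = 0.6452
G = 1 − 0.6452 = 0.3548

0.355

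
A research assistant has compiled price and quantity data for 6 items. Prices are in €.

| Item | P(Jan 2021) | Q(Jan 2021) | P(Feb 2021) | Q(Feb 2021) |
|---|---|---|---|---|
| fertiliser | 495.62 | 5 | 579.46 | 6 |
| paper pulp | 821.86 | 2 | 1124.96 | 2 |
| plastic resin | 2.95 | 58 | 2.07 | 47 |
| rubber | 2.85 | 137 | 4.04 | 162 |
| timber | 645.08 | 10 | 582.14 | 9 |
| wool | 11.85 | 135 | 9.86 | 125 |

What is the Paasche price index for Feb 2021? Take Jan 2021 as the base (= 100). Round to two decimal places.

103.56

Paasche price index uses current-period quantities as weights.
ΣP(Feb 2021)·Q(Feb 2021) = 579.46×6 + 1124.96×2 + 2.07×47 + 4.04×162 + 582.14×9 + 9.86×125 = 3476.76 + 2249.92 + 97.29 + 654.48 + 5239.26 + 1232.5 = 12950.21
ΣP(Jan 2021)·Q(Feb 2021) = 495.62×6 + 821.86×2 + 2.95×47 + 2.85×162 + 645.08×9 + 11.85×125 = 2973.72 + 1643.72 + 138.65 + 461.7 + 5805.72 + 1481.25 = 12504.76
Index = 12950.21 / 12504.76 × 100 = 103.5622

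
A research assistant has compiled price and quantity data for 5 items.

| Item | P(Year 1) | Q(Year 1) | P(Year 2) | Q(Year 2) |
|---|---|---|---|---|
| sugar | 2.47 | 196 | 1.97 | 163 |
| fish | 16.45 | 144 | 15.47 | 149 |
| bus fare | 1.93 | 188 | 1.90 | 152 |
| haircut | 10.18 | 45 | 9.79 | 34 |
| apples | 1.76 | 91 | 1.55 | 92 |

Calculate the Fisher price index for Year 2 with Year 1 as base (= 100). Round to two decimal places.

Laspeyres component (base-period weights):
ΣP(Year 2)Q(Year 1) = 1.97×196 + 15.47×144 + 1.90×188 + 9.79×45 + 1.55×91 = 386.12 + 2227.68 + 357.2 + 440.55 + 141.05 = 3552.6
ΣP(Year 1)Q(Year 1) = 2.47×196 + 16.45×144 + 1.93×188 + 10.18×45 + 1.76×91 = 484.12 + 2368.8 + 362.84 + 458.1 + 160.16 = 3834.02
L = 3552.6 / 3834.02 × 100 = 92.6599
Paasche component (current-period weights):
ΣP(Year 2)Q(Year 2) = 1.97×163 + 15.47×149 + 1.90×152 + 9.79×34 + 1.55×92 = 321.11 + 2305.03 + 288.8 + 332.86 + 142.6 = 3390.4
ΣP(Year 1)Q(Year 2) = 2.47×163 + 16.45×149 + 1.93×152 + 10.18×34 + 1.76×92 = 402.61 + 2451.05 + 293.36 + 346.12 + 161.92 = 3655.06
P = 3390.4 / 3655.06 × 100 = 92.7591
Fisher = √(L × P) = √(92.6599 × 92.7591) = 92.7095

92.71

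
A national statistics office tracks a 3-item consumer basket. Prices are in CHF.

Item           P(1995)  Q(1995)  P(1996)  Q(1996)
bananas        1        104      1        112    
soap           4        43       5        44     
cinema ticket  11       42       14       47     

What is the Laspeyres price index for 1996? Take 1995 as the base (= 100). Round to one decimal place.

Laspeyres price index uses base-period quantities as weights.
ΣP(1996)·Q(1995) = 1×104 + 5×43 + 14×42 = 104 + 215 + 588 = 907
ΣP(1995)·Q(1995) = 1×104 + 4×43 + 11×42 = 104 + 172 + 462 = 738
Index = 907 / 738 × 100 = 122.8997

122.9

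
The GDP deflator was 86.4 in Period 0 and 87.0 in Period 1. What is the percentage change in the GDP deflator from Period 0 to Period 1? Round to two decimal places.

0.69%

Change = (87.0 − 86.4) / 86.4 × 100
       = 0.6 / 86.4 × 100 = 0.6944%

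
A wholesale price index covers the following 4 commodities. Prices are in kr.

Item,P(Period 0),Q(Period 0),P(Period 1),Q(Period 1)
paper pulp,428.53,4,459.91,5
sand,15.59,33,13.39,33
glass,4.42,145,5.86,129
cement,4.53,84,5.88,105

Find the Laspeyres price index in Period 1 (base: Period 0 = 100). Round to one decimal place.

Laspeyres price index uses base-period quantities as weights.
ΣP(Period 1)·Q(Period 0) = 459.91×4 + 13.39×33 + 5.86×145 + 5.88×84 = 1839.64 + 441.87 + 849.7 + 493.92 = 3625.13
ΣP(Period 0)·Q(Period 0) = 428.53×4 + 15.59×33 + 4.42×145 + 4.53×84 = 1714.12 + 514.47 + 640.9 + 380.52 = 3250.01
Index = 3625.13 / 3250.01 × 100 = 111.5421

111.5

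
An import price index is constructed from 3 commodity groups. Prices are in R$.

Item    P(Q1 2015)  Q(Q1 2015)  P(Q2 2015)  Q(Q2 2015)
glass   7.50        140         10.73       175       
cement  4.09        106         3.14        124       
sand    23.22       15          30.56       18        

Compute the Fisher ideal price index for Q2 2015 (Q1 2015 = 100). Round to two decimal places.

Laspeyres component (base-period weights):
ΣP(Q2 2015)Q(Q1 2015) = 10.73×140 + 3.14×106 + 30.56×15 = 1502.2 + 332.84 + 458.4 = 2293.44
ΣP(Q1 2015)Q(Q1 2015) = 7.50×140 + 4.09×106 + 23.22×15 = 1050 + 433.54 + 348.3 = 1831.84
L = 2293.44 / 1831.84 × 100 = 125.1987
Paasche component (current-period weights):
ΣP(Q2 2015)Q(Q2 2015) = 10.73×175 + 3.14×124 + 30.56×18 = 1877.75 + 389.36 + 550.08 = 2817.19
ΣP(Q1 2015)Q(Q2 2015) = 7.50×175 + 4.09×124 + 23.22×18 = 1312.5 + 507.16 + 417.96 = 2237.62
P = 2817.19 / 2237.62 × 100 = 125.9012
Fisher = √(L × P) = √(125.1987 × 125.9012) = 125.5495

125.55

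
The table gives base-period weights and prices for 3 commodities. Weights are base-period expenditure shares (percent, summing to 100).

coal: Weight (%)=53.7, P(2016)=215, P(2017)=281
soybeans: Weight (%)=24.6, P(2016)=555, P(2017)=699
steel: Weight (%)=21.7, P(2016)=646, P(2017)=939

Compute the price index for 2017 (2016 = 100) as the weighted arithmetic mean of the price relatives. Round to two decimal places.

coal: 53.7 × (281/215) = 53.7 × 1.306977 = 70.1847
soybeans: 24.6 × (699/555) = 24.6 × 1.259459 = 30.9827
steel: 21.7 × (939/646) = 21.7 × 1.453560 = 31.5423
Index = Σ wᵢ·(p₁ᵢ/p₀ᵢ) = 70.1847 + 30.9827 + 31.5423 = 132.7096

132.71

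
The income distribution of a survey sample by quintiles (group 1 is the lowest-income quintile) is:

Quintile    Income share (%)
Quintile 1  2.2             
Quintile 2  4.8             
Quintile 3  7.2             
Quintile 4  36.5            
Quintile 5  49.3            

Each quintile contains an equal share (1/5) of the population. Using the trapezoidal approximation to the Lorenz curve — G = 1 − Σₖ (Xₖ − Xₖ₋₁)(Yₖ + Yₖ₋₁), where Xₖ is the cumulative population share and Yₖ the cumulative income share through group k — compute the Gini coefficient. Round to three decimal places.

0.504

Cumulative income shares Yₖ: 0.0220, 0.0700, 0.1420, 0.5070, 1.0000
Σ (Xₖ−Xₖ₋₁)(Yₖ+Yₖ₋₁) = (1/5)(0.0220+0.0000) + (1/5)(0.0700+0.0220) + (1/5)(0.1420+0.0700) + (1/5)(0.5070+0.1420) + (1/5)(1.0000+0.5070)
  = 0.0044 + 0.0184 + 0.0424 + 0.1298 + 0.3014 = 0.4964
G = 1 − 0.4964 = 0.5036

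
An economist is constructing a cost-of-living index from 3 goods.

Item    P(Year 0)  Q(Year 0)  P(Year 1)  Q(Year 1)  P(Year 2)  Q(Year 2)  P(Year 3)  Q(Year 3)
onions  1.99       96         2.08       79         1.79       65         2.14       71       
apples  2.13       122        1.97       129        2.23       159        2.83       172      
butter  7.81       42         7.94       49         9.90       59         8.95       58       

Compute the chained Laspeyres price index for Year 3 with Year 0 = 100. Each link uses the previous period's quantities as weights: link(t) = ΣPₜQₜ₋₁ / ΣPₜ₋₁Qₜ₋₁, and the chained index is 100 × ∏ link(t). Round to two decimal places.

119.04

Link Year 0→Year 1:
ΣP(Year 1)Q(Year 0) = 2.08×96 + 1.97×122 + 7.94×42 = 199.68 + 240.34 + 333.48 = 773.5
ΣP(Year 0)Q(Year 0) = 1.99×96 + 2.13×122 + 7.81×42 = 191.04 + 259.86 + 328.02 = 778.92
link = 773.5/778.92 = 0.993042
Link Year 1→Year 2:
ΣP(Year 2)Q(Year 1) = 1.79×79 + 2.23×129 + 9.90×49 = 141.41 + 287.67 + 485.1 = 914.18
ΣP(Year 1)Q(Year 1) = 2.08×79 + 1.97×129 + 7.94×49 = 164.32 + 254.13 + 389.06 = 807.51
link = 914.18/807.51 = 1.132097
Link Year 2→Year 3:
ΣP(Year 3)Q(Year 2) = 2.14×65 + 2.83×159 + 8.95×59 = 139.1 + 449.97 + 528.05 = 1117.12
ΣP(Year 2)Q(Year 2) = 1.79×65 + 2.23×159 + 9.90×59 = 116.35 + 354.57 + 584.1 = 1055.02
link = 1117.12/1055.02 = 1.058861
Chained index = 100 × 0.993042 × 1.132097 × 1.058861 = 119.0393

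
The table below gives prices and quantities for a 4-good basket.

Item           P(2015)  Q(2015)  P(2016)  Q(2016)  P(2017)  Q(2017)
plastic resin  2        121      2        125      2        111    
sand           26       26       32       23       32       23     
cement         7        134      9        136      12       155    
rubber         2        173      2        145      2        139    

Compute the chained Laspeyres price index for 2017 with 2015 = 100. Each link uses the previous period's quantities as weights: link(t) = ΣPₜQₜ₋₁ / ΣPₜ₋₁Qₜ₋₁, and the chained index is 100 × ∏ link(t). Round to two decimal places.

138.72

Link 2015→2016:
ΣP(2016)Q(2015) = 2×121 + 32×26 + 9×134 + 2×173 = 242 + 832 + 1206 + 346 = 2626
ΣP(2015)Q(2015) = 2×121 + 26×26 + 7×134 + 2×173 = 242 + 676 + 938 + 346 = 2202
link = 2626/2202 = 1.192552
Link 2016→2017:
ΣP(2017)Q(2016) = 2×125 + 32×23 + 12×136 + 2×145 = 250 + 736 + 1632 + 290 = 2908
ΣP(2016)Q(2016) = 2×125 + 32×23 + 9×136 + 2×145 = 250 + 736 + 1224 + 290 = 2500
link = 2908/2500 = 1.163200
Chained index = 100 × 1.192552 × 1.163200 = 138.7177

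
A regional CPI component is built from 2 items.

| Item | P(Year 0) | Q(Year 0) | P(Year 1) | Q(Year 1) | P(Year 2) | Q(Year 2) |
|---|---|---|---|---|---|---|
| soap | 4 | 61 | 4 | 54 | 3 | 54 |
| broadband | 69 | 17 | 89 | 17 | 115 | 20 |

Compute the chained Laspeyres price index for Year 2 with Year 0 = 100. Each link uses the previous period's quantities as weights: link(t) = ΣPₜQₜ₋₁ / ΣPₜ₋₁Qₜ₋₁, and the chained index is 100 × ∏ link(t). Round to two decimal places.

151.82

Link Year 0→Year 1:
ΣP(Year 1)Q(Year 0) = 4×61 + 89×17 = 244 + 1513 = 1757
ΣP(Year 0)Q(Year 0) = 4×61 + 69×17 = 244 + 1173 = 1417
link = 1757/1417 = 1.239944
Link Year 1→Year 2:
ΣP(Year 2)Q(Year 1) = 3×54 + 115×17 = 162 + 1955 = 2117
ΣP(Year 1)Q(Year 1) = 4×54 + 89×17 = 216 + 1513 = 1729
link = 2117/1729 = 1.224407
Chained index = 100 × 1.239944 × 1.224407 = 151.8196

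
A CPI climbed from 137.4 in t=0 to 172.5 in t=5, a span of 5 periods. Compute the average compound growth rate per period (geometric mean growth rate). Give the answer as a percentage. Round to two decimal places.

4.66%

Growth factor = (172.5/137.4)^(1/5) = (1.255459)^(1/5) = 1.046551
Growth rate = 1.046551 − 1 = 0.046551 = 4.6551%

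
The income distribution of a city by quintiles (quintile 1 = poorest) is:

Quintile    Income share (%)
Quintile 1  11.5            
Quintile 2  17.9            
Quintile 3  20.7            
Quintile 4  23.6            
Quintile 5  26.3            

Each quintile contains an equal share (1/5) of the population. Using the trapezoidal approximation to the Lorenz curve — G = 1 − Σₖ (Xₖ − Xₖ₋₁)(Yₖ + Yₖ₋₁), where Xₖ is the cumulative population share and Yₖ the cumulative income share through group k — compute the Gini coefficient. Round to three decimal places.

Cumulative income shares Yₖ: 0.1150, 0.2940, 0.5010, 0.7370, 1.0000
Σ (Xₖ−Xₖ₋₁)(Yₖ+Yₖ₋₁) = (1/5)(0.1150+0.0000) + (1/5)(0.2940+0.1150) + (1/5)(0.5010+0.2940) + (1/5)(0.7370+0.5010) + (1/5)(1.0000+0.7370)
  = 0.0230 + 0.0818 + 0.1590 + 0.2476 + 0.3474 = 0.8588
G = 1 − 0.8588 = 0.1412

0.141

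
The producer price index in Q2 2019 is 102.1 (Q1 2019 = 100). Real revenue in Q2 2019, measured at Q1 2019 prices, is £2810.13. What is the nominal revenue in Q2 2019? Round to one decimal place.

2869.1

Nominal = Real × (Index/100) = 2810.13 × (102.1/100)
        = 2810.13 × 1.021 = 2869.1427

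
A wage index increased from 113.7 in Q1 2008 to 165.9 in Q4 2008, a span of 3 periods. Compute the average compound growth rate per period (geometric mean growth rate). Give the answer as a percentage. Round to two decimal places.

Growth factor = (165.9/113.7)^(1/3) = (1.459103)^(1/3) = 1.134215
Growth rate = 1.134215 − 1 = 0.134215 = 13.4215%

13.42%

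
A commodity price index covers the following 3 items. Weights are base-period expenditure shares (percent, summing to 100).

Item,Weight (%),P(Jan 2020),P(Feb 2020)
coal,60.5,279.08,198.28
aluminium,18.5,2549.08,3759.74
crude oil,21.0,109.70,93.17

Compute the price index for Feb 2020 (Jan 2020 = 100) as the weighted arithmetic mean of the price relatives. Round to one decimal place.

coal: 60.5 × (198.28/279.08) = 60.5 × 0.710477 = 42.9839
aluminium: 18.5 × (3759.74/2549.08) = 18.5 × 1.474940 = 27.2864
crude oil: 21.0 × (93.17/109.70) = 21.0 × 0.849316 = 17.8356
Index = Σ wᵢ·(p₁ᵢ/p₀ᵢ) = 42.9839 + 27.2864 + 17.8356 = 88.1059

88.1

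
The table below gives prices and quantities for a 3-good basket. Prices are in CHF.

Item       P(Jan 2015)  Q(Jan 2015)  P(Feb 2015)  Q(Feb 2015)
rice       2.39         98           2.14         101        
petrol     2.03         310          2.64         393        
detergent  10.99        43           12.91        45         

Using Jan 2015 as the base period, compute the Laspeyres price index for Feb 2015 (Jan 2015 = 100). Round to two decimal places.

118.50

Laspeyres price index uses base-period quantities as weights.
ΣP(Feb 2015)·Q(Jan 2015) = 2.14×98 + 2.64×310 + 12.91×43 = 209.72 + 818.4 + 555.13 = 1583.25
ΣP(Jan 2015)·Q(Jan 2015) = 2.39×98 + 2.03×310 + 10.99×43 = 234.22 + 629.3 + 472.57 = 1336.09
Index = 1583.25 / 1336.09 × 100 = 118.4988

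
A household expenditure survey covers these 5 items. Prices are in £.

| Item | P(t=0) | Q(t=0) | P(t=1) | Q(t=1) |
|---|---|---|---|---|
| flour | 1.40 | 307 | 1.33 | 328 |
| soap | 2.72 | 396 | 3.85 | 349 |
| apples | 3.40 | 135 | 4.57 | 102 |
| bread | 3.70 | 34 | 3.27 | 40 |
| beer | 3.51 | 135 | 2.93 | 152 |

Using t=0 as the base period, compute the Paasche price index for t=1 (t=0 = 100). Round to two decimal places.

115.82

Paasche price index uses current-period quantities as weights.
ΣP(t=1)·Q(t=1) = 1.33×328 + 3.85×349 + 4.57×102 + 3.27×40 + 2.93×152 = 436.24 + 1343.65 + 466.14 + 130.8 + 445.36 = 2822.19
ΣP(t=0)·Q(t=1) = 1.40×328 + 2.72×349 + 3.40×102 + 3.70×40 + 3.51×152 = 459.2 + 949.28 + 346.8 + 148 + 533.52 = 2436.8
Index = 2822.19 / 2436.8 × 100 = 115.8154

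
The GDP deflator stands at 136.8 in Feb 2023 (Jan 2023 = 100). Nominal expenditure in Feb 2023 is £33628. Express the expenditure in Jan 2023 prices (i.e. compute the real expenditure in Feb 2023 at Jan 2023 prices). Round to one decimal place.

Real = Nominal ÷ (Index/100) = 33628 ÷ (136.8/100)
     = 33628 ÷ 1.368 = 24581.8713

24581.9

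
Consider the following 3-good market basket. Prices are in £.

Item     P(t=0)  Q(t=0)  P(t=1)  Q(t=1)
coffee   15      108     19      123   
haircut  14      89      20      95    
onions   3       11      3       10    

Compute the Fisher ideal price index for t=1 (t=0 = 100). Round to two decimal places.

Laspeyres component (base-period weights):
ΣP(t=1)Q(t=0) = 19×108 + 20×89 + 3×11 = 2052 + 1780 + 33 = 3865
ΣP(t=0)Q(t=0) = 15×108 + 14×89 + 3×11 = 1620 + 1246 + 33 = 2899
L = 3865 / 2899 × 100 = 133.3218
Paasche component (current-period weights):
ΣP(t=1)Q(t=1) = 19×123 + 20×95 + 3×10 = 2337 + 1900 + 30 = 4267
ΣP(t=0)Q(t=1) = 15×123 + 14×95 + 3×10 = 1845 + 1330 + 30 = 3205
P = 4267 / 3205 × 100 = 133.1357
Fisher = √(L × P) = √(133.3218 × 133.1357) = 133.2287

133.23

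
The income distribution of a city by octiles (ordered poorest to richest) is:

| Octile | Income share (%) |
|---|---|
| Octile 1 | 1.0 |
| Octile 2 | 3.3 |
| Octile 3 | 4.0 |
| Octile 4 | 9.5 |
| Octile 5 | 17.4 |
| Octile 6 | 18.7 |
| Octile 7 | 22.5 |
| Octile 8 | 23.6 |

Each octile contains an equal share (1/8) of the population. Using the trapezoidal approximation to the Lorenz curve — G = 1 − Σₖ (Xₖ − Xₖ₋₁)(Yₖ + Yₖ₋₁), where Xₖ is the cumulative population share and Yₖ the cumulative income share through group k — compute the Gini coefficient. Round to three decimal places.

Cumulative income shares Yₖ: 0.0100, 0.0430, 0.0830, 0.1780, 0.3520, 0.5390, 0.7640, 1.0000
Σ (Xₖ−Xₖ₋₁)(Yₖ+Yₖ₋₁) = (1/8)(0.0100+0.0000) + (1/8)(0.0430+0.0100) + (1/8)(0.0830+0.0430) + (1/8)(0.1780+0.0830) + (1/8)(0.3520+0.1780) + (1/8)(0.5390+0.3520) + (1/8)(0.7640+0.5390) + (1/8)(1.0000+0.7640)
  = 0.0013 + 0.0066 + 0.0158 + 0.0326 + 0.0663 + 0.1114 + 0.1629 + 0.2205 = 0.6172
G = 1 − 0.6172 = 0.3828

0.383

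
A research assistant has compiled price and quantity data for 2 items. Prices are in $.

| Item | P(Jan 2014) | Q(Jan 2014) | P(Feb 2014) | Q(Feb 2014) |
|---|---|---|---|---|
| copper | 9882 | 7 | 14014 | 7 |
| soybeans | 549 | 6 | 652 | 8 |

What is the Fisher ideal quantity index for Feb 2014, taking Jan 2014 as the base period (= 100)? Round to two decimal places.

Laspeyres component (base-period weights):
ΣP(Jan 2014)Q(Feb 2014) = 9882×7 + 549×8 = 69174 + 4392 = 73566
ΣP(Jan 2014)Q(Jan 2014) = 9882×7 + 549×6 = 69174 + 3294 = 72468
L = 73566 / 72468 × 100 = 101.5152
Paasche component (current-period weights):
ΣP(Feb 2014)Q(Feb 2014) = 14014×7 + 652×8 = 98098 + 5216 = 103314
ΣP(Feb 2014)Q(Jan 2014) = 14014×7 + 652×6 = 98098 + 3912 = 102010
P = 103314 / 102010 × 100 = 101.2783
Fisher = √(L × P) = √(101.5152 × 101.2783) = 101.3967

101.40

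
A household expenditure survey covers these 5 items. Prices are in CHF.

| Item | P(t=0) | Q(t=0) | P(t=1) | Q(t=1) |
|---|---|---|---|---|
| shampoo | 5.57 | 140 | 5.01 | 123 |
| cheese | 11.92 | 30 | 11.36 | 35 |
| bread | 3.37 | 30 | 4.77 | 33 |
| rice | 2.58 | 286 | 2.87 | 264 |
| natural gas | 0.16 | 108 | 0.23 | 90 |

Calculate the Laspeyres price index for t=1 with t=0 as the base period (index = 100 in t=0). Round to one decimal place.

Laspeyres price index uses base-period quantities as weights.
ΣP(t=1)·Q(t=0) = 5.01×140 + 11.36×30 + 4.77×30 + 2.87×286 + 0.23×108 = 701.4 + 340.8 + 143.1 + 820.82 + 24.84 = 2030.96
ΣP(t=0)·Q(t=0) = 5.57×140 + 11.92×30 + 3.37×30 + 2.58×286 + 0.16×108 = 779.8 + 357.6 + 101.1 + 737.88 + 17.28 = 1993.66
Index = 2030.96 / 1993.66 × 100 = 101.8709

101.9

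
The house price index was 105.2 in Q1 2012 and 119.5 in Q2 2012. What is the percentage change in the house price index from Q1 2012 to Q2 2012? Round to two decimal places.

Change = (119.5 − 105.2) / 105.2 × 100
       = 14.3 / 105.2 × 100 = 13.5932%

13.59%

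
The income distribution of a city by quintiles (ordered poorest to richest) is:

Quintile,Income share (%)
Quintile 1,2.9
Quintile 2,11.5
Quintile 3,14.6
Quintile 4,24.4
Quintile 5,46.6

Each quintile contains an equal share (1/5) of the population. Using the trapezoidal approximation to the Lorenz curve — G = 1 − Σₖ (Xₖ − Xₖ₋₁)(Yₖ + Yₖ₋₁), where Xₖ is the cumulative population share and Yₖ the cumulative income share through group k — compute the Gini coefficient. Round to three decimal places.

0.401

Cumulative income shares Yₖ: 0.0290, 0.1440, 0.2900, 0.5340, 1.0000
Σ (Xₖ−Xₖ₋₁)(Yₖ+Yₖ₋₁) = (1/5)(0.0290+0.0000) + (1/5)(0.1440+0.0290) + (1/5)(0.2900+0.1440) + (1/5)(0.5340+0.2900) + (1/5)(1.0000+0.5340)
  = 0.0058 + 0.0346 + 0.0868 + 0.1648 + 0.3068 = 0.5988
G = 1 − 0.5988 = 0.4012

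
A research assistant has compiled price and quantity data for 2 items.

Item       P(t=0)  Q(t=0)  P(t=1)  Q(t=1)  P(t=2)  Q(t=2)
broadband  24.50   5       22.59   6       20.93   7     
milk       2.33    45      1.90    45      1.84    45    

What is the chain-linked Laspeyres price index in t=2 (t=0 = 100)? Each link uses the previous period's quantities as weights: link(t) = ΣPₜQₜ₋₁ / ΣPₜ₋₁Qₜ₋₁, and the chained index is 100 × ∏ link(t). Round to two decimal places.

Link t=0→t=1:
ΣP(t=1)Q(t=0) = 22.59×5 + 1.90×45 = 112.95 + 85.5 = 198.45
ΣP(t=0)Q(t=0) = 24.50×5 + 2.33×45 = 122.5 + 104.85 = 227.35
link = 198.45/227.35 = 0.872883
Link t=1→t=2:
ΣP(t=2)Q(t=1) = 20.93×6 + 1.84×45 = 125.58 + 82.8 = 208.38
ΣP(t=1)Q(t=1) = 22.59×6 + 1.90×45 = 135.54 + 85.5 = 221.04
link = 208.38/221.04 = 0.942725
Chained index = 100 × 0.872883 × 0.942725 = 82.2889

82.29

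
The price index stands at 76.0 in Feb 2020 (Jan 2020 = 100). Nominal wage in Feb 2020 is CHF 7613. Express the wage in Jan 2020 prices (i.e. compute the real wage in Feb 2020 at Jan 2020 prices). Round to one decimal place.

Real = Nominal ÷ (Index/100) = 7613 ÷ (76.0/100)
     = 7613 ÷ 0.760 = 10017.1053

10017.1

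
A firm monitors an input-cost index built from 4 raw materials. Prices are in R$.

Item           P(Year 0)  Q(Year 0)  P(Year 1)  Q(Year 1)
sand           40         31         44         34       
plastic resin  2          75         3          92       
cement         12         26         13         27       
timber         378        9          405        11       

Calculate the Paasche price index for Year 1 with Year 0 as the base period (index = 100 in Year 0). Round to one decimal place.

109.2

Paasche price index uses current-period quantities as weights.
ΣP(Year 1)·Q(Year 1) = 44×34 + 3×92 + 13×27 + 405×11 = 1496 + 276 + 351 + 4455 = 6578
ΣP(Year 0)·Q(Year 1) = 40×34 + 2×92 + 12×27 + 378×11 = 1360 + 184 + 324 + 4158 = 6026
Index = 6578 / 6026 × 100 = 109.1603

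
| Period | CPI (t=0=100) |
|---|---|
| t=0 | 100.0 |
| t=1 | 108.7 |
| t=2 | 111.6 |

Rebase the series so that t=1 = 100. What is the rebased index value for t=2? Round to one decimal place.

102.7

Rebased(t=2) = 111.6 / 108.7 × 100 = 102.6679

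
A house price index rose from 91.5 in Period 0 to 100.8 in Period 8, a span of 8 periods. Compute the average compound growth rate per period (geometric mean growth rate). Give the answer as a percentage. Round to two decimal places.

Growth factor = (100.8/91.5)^(1/8) = (1.101639)^(1/8) = 1.012173
Growth rate = 1.012173 − 1 = 0.012173 = 1.2173%

1.22%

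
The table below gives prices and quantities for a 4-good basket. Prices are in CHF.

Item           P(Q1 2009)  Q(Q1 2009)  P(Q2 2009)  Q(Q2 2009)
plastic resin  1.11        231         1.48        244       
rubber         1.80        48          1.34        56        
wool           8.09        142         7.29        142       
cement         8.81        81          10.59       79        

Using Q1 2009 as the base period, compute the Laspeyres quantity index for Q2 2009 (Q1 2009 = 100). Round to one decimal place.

Laspeyres quantity index uses base-period prices as weights.
ΣP(Q1 2009)·Q(Q2 2009) = 1.11×244 + 1.80×56 + 8.09×142 + 8.81×79 = 270.84 + 100.8 + 1148.78 + 695.99 = 2216.41
ΣP(Q1 2009)·Q(Q1 2009) = 1.11×231 + 1.80×48 + 8.09×142 + 8.81×81 = 256.41 + 86.4 + 1148.78 + 713.61 = 2205.2
Index = 2216.41 / 2205.2 × 100 = 100.5083

100.5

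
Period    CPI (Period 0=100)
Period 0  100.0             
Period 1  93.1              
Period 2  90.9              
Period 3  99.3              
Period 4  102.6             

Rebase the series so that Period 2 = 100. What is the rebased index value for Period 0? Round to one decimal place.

Rebased(Period 0) = 100.0 / 90.9 × 100 = 110.0110

110.0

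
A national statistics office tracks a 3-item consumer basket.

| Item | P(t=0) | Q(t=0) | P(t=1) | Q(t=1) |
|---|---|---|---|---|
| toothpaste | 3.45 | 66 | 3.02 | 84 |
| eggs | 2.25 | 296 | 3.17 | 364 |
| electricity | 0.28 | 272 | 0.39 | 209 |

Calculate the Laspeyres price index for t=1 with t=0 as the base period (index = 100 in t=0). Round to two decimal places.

Laspeyres price index uses base-period quantities as weights.
ΣP(t=1)·Q(t=0) = 3.02×66 + 3.17×296 + 0.39×272 = 199.32 + 938.32 + 106.08 = 1243.72
ΣP(t=0)·Q(t=0) = 3.45×66 + 2.25×296 + 0.28×272 = 227.7 + 666 + 76.16 = 969.86
Index = 1243.72 / 969.86 × 100 = 128.2371

128.24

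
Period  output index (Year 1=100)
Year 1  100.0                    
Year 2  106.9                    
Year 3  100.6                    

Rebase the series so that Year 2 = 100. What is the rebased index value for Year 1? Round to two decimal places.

93.55

Rebased(Year 1) = 100.0 / 106.9 × 100 = 93.5454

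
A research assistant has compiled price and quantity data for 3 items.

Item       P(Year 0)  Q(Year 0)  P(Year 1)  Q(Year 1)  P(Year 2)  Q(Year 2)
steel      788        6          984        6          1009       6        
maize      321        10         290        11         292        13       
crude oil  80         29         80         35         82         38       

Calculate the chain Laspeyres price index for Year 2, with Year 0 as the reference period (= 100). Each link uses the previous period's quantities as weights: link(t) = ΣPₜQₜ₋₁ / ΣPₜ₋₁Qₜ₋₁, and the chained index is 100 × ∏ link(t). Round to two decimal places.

Link Year 0→Year 1:
ΣP(Year 1)Q(Year 0) = 984×6 + 290×10 + 80×29 = 5904 + 2900 + 2320 = 11124
ΣP(Year 0)Q(Year 0) = 788×6 + 321×10 + 80×29 = 4728 + 3210 + 2320 = 10258
link = 11124/10258 = 1.084422
Link Year 1→Year 2:
ΣP(Year 2)Q(Year 1) = 1009×6 + 292×11 + 82×35 = 6054 + 3212 + 2870 = 12136
ΣP(Year 1)Q(Year 1) = 984×6 + 290×11 + 80×35 = 5904 + 3190 + 2800 = 11894
link = 12136/11894 = 1.020346
Chained index = 100 × 1.084422 × 1.020346 = 110.6486

110.65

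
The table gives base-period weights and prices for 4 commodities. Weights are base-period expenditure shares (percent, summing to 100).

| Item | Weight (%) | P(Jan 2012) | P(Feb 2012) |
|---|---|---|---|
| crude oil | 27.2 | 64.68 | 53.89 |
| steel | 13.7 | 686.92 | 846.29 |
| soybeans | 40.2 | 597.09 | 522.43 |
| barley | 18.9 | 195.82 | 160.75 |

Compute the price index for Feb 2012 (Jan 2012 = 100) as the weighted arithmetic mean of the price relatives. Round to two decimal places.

90.23

crude oil: 27.2 × (53.89/64.68) = 27.2 × 0.833179 = 22.6625
steel: 13.7 × (846.29/686.92) = 13.7 × 1.232007 = 16.8785
soybeans: 40.2 × (522.43/597.09) = 40.2 × 0.874960 = 35.1734
barley: 18.9 × (160.75/195.82) = 18.9 × 0.820907 = 15.5151
Index = Σ wᵢ·(p₁ᵢ/p₀ᵢ) = 22.6625 + 16.8785 + 35.1734 + 15.5151 = 90.2295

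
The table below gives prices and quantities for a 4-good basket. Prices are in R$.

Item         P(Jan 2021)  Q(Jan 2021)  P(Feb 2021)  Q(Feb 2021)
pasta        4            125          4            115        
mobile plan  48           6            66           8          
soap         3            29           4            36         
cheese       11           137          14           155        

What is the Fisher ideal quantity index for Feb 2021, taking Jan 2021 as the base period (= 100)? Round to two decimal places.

112.12

Laspeyres component (base-period weights):
ΣP(Jan 2021)Q(Feb 2021) = 4×115 + 48×8 + 3×36 + 11×155 = 460 + 384 + 108 + 1705 = 2657
ΣP(Jan 2021)Q(Jan 2021) = 4×125 + 48×6 + 3×29 + 11×137 = 500 + 288 + 87 + 1507 = 2382
L = 2657 / 2382 × 100 = 111.5449
Paasche component (current-period weights):
ΣP(Feb 2021)Q(Feb 2021) = 4×115 + 66×8 + 4×36 + 14×155 = 460 + 528 + 144 + 2170 = 3302
ΣP(Feb 2021)Q(Jan 2021) = 4×125 + 66×6 + 4×29 + 14×137 = 500 + 396 + 116 + 1918 = 2930
P = 3302 / 2930 × 100 = 112.6962
Fisher = √(L × P) = √(111.5449 × 112.6962) = 112.1191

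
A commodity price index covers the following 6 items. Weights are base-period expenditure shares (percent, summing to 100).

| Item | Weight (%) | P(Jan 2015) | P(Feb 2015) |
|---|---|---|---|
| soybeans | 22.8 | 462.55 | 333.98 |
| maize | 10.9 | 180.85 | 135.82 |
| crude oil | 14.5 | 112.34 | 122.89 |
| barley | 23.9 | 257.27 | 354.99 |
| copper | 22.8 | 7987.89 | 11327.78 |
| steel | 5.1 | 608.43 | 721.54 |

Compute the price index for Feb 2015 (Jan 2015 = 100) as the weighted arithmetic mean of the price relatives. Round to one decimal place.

soybeans: 22.8 × (333.98/462.55) = 22.8 × 0.722041 = 16.4625
maize: 10.9 × (135.82/180.85) = 10.9 × 0.751009 = 8.1860
crude oil: 14.5 × (122.89/112.34) = 14.5 × 1.093911 = 15.8617
barley: 23.9 × (354.99/257.27) = 23.9 × 1.379834 = 32.9780
copper: 22.8 × (11327.78/7987.89) = 22.8 × 1.418119 = 32.3331
steel: 5.1 × (721.54/608.43) = 5.1 × 1.185905 = 6.0481
Index = Σ wᵢ·(p₁ᵢ/p₀ᵢ) = 16.4625 + 8.1860 + 15.8617 + 32.9780 + 32.3331 + 6.0481 = 111.8695

111.9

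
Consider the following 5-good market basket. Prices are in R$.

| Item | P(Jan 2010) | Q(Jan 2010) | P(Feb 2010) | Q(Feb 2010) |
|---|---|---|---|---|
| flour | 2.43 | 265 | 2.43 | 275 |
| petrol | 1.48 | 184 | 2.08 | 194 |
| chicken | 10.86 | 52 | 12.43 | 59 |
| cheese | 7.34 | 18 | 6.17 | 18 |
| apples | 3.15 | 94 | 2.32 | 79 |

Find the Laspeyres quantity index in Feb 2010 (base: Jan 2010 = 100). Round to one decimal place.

103.6

Laspeyres quantity index uses base-period prices as weights.
ΣP(Jan 2010)·Q(Feb 2010) = 2.43×275 + 1.48×194 + 10.86×59 + 7.34×18 + 3.15×79 = 668.25 + 287.12 + 640.74 + 132.12 + 248.85 = 1977.08
ΣP(Jan 2010)·Q(Jan 2010) = 2.43×265 + 1.48×184 + 10.86×52 + 7.34×18 + 3.15×94 = 643.95 + 272.32 + 564.72 + 132.12 + 296.1 = 1909.21
Index = 1977.08 / 1909.21 × 100 = 103.5549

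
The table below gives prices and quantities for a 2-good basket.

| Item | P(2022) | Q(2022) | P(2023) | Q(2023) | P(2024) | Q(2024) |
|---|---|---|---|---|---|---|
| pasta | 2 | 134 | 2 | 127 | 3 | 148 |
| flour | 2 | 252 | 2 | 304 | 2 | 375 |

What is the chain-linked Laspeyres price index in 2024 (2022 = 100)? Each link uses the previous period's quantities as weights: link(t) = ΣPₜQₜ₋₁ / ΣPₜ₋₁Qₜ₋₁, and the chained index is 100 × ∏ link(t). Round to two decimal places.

114.73

Link 2022→2023:
ΣP(2023)Q(2022) = 2×134 + 2×252 = 268 + 504 = 772
ΣP(2022)Q(2022) = 2×134 + 2×252 = 268 + 504 = 772
link = 772/772 = 1.000000
Link 2023→2024:
ΣP(2024)Q(2023) = 3×127 + 2×304 = 381 + 608 = 989
ΣP(2023)Q(2023) = 2×127 + 2×304 = 254 + 608 = 862
link = 989/862 = 1.147332
Chained index = 100 × 1.000000 × 1.147332 = 114.7332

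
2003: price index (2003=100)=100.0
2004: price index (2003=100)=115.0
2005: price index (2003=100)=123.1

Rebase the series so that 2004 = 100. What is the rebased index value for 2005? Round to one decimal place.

107.0

Rebased(2005) = 123.1 / 115.0 × 100 = 107.0435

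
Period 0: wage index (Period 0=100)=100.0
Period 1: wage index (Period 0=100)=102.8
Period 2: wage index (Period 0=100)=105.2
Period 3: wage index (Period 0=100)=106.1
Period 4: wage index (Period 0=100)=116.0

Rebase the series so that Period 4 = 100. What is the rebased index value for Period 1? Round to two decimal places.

88.62

Rebased(Period 1) = 102.8 / 116.0 × 100 = 88.6207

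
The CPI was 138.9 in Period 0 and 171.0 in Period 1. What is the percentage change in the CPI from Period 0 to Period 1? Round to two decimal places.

Change = (171.0 − 138.9) / 138.9 × 100
       = 32.1 / 138.9 × 100 = 23.1102%

23.11%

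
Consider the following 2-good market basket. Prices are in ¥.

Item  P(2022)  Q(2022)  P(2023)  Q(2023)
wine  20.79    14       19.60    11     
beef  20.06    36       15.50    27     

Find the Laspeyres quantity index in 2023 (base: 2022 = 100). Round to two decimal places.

76.03

Laspeyres quantity index uses base-period prices as weights.
ΣP(2022)·Q(2023) = 20.79×11 + 20.06×27 = 228.69 + 541.62 = 770.31
ΣP(2022)·Q(2022) = 20.79×14 + 20.06×36 = 291.06 + 722.16 = 1013.22
Index = 770.31 / 1013.22 × 100 = 76.0259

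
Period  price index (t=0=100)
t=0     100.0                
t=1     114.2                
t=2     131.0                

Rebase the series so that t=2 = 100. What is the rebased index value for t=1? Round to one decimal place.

87.2

Rebased(t=1) = 114.2 / 131.0 × 100 = 87.1756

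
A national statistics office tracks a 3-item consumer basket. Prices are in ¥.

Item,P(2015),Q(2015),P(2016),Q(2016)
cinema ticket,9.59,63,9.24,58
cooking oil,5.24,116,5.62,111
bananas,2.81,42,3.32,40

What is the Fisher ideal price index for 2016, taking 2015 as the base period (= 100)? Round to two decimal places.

103.32

Laspeyres component (base-period weights):
ΣP(2016)Q(2015) = 9.24×63 + 5.62×116 + 3.32×42 = 582.12 + 651.92 + 139.44 = 1373.48
ΣP(2015)Q(2015) = 9.59×63 + 5.24×116 + 2.81×42 = 604.17 + 607.84 + 118.02 = 1330.03
L = 1373.48 / 1330.03 × 100 = 103.2668
Paasche component (current-period weights):
ΣP(2016)Q(2016) = 9.24×58 + 5.62×111 + 3.32×40 = 535.92 + 623.82 + 132.8 = 1292.54
ΣP(2015)Q(2016) = 9.59×58 + 5.24×111 + 2.81×40 = 556.22 + 581.64 + 112.4 = 1250.26
P = 1292.54 / 1250.26 × 100 = 103.3817
Fisher = √(L × P) = √(103.2668 × 103.3817) = 103.3243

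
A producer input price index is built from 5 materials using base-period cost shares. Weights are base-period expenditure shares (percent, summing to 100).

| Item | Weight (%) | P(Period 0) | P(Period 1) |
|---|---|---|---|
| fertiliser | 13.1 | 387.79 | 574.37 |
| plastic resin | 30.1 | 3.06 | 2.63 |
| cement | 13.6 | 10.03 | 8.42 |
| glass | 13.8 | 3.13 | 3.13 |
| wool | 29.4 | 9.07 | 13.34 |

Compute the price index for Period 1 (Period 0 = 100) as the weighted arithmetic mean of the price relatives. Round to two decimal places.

113.73

fertiliser: 13.1 × (574.37/387.79) = 13.1 × 1.481137 = 19.4029
plastic resin: 30.1 × (2.63/3.06) = 30.1 × 0.859477 = 25.8703
cement: 13.6 × (8.42/10.03) = 13.6 × 0.839482 = 11.4169
glass: 13.8 × (3.13/3.13) = 13.8 × 1.000000 = 13.8000
wool: 29.4 × (13.34/9.07) = 29.4 × 1.470783 = 43.2410
Index = Σ wᵢ·(p₁ᵢ/p₀ᵢ) = 19.4029 + 25.8703 + 11.4169 + 13.8000 + 43.2410 = 113.7311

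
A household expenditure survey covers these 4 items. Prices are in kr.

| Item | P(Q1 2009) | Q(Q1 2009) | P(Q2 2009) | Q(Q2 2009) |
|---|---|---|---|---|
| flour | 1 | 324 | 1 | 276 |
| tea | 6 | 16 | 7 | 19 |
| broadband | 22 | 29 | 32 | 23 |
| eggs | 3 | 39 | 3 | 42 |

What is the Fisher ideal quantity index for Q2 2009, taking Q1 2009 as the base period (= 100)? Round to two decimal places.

86.40

Laspeyres component (base-period weights):
ΣP(Q1 2009)Q(Q2 2009) = 1×276 + 6×19 + 22×23 + 3×42 = 276 + 114 + 506 + 126 = 1022
ΣP(Q1 2009)Q(Q1 2009) = 1×324 + 6×16 + 22×29 + 3×39 = 324 + 96 + 638 + 117 = 1175
L = 1022 / 1175 × 100 = 86.9787
Paasche component (current-period weights):
ΣP(Q2 2009)Q(Q2 2009) = 1×276 + 7×19 + 32×23 + 3×42 = 276 + 133 + 736 + 126 = 1271
ΣP(Q2 2009)Q(Q1 2009) = 1×324 + 7×16 + 32×29 + 3×39 = 324 + 112 + 928 + 117 = 1481
P = 1271 / 1481 × 100 = 85.8204
Fisher = √(L × P) = √(86.9787 × 85.8204) = 86.3976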